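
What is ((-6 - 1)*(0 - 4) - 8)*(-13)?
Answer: -260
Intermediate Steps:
((-6 - 1)*(0 - 4) - 8)*(-13) = (-7*(-4) - 8)*(-13) = (28 - 8)*(-13) = 20*(-13) = -260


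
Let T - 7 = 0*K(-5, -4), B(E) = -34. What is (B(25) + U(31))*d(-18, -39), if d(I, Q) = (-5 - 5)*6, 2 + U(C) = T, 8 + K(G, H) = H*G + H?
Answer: 1740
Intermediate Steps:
K(G, H) = -8 + H + G*H (K(G, H) = -8 + (H*G + H) = -8 + (G*H + H) = -8 + (H + G*H) = -8 + H + G*H)
T = 7 (T = 7 + 0*(-8 - 4 - 5*(-4)) = 7 + 0*(-8 - 4 + 20) = 7 + 0*8 = 7 + 0 = 7)
U(C) = 5 (U(C) = -2 + 7 = 5)
d(I, Q) = -60 (d(I, Q) = -10*6 = -60)
(B(25) + U(31))*d(-18, -39) = (-34 + 5)*(-60) = -29*(-60) = 1740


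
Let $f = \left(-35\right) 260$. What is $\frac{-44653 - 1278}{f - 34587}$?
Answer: $\frac{45931}{43687} \approx 1.0514$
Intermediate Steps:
$f = -9100$
$\frac{-44653 - 1278}{f - 34587} = \frac{-44653 - 1278}{-9100 - 34587} = - \frac{45931}{-43687} = \left(-45931\right) \left(- \frac{1}{43687}\right) = \frac{45931}{43687}$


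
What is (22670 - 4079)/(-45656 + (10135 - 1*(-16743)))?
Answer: -18591/18778 ≈ -0.99004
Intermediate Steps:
(22670 - 4079)/(-45656 + (10135 - 1*(-16743))) = 18591/(-45656 + (10135 + 16743)) = 18591/(-45656 + 26878) = 18591/(-18778) = 18591*(-1/18778) = -18591/18778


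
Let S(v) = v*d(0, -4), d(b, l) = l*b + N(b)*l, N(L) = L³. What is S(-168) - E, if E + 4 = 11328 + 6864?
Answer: -18188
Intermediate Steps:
d(b, l) = b*l + l*b³ (d(b, l) = l*b + b³*l = b*l + l*b³)
S(v) = 0 (S(v) = v*(0*(-4)*(1 + 0²)) = v*(0*(-4)*(1 + 0)) = v*(0*(-4)*1) = v*0 = 0)
E = 18188 (E = -4 + (11328 + 6864) = -4 + 18192 = 18188)
S(-168) - E = 0 - 1*18188 = 0 - 18188 = -18188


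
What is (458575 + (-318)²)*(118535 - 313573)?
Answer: -109162573562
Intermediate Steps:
(458575 + (-318)²)*(118535 - 313573) = (458575 + 101124)*(-195038) = 559699*(-195038) = -109162573562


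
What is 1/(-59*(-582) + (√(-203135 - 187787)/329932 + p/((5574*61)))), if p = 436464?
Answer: 6002072167866970062074448/206106858748927216105589034893 - 3708374465571482*I*√7978/206106858748927216105589034893 ≈ 2.9121e-5 - 1.6071e-12*I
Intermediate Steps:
1/(-59*(-582) + (√(-203135 - 187787)/329932 + p/((5574*61)))) = 1/(-59*(-582) + (√(-203135 - 187787)/329932 + 436464/((5574*61)))) = 1/(34338 + (√(-390922)*(1/329932) + 436464/340014)) = 1/(34338 + ((7*I*√7978)*(1/329932) + 436464*(1/340014))) = 1/(34338 + (7*I*√7978/329932 + 72744/56669)) = 1/(34338 + (72744/56669 + 7*I*√7978/329932)) = 1/(1945972866/56669 + 7*I*√7978/329932)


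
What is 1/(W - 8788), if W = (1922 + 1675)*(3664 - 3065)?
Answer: 1/2145815 ≈ 4.6602e-7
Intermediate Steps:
W = 2154603 (W = 3597*599 = 2154603)
1/(W - 8788) = 1/(2154603 - 8788) = 1/2145815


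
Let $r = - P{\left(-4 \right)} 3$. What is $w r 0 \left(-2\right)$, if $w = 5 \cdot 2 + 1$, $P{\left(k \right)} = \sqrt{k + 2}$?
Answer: $0$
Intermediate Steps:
$P{\left(k \right)} = \sqrt{2 + k}$
$r = - 3 i \sqrt{2}$ ($r = - \sqrt{2 - 4} \cdot 3 = - \sqrt{-2} \cdot 3 = - i \sqrt{2} \cdot 3 = - 3 i \sqrt{2} \approx - 4.2426 i$)
$w = 11$ ($w = 10 + 1 = 11$)
$w r 0 \left(-2\right) = 11 \left(- 3 i \sqrt{2}\right) 0 \left(-2\right) = - 33 i \sqrt{2} \cdot 0 = 0$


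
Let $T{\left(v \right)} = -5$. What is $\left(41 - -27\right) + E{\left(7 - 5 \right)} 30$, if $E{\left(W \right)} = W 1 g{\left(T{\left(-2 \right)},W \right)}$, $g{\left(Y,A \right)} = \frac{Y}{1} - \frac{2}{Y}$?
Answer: $-208$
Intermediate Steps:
$g{\left(Y,A \right)} = Y - \frac{2}{Y}$ ($g{\left(Y,A \right)} = Y 1 - \frac{2}{Y} = Y - \frac{2}{Y}$)
$E{\left(W \right)} = - \frac{23 W}{5}$ ($E{\left(W \right)} = W 1 \left(-5 - \frac{2}{-5}\right) = W \left(-5 - - \frac{2}{5}\right) = W \left(-5 + \frac{2}{5}\right) = W \left(- \frac{23}{5}\right) = - \frac{23 W}{5}$)
$\left(41 - -27\right) + E{\left(7 - 5 \right)} 30 = \left(41 - -27\right) + - \frac{23 \left(7 - 5\right)}{5} \cdot 30 = \left(41 + 27\right) + - \frac{23 \left(7 - 5\right)}{5} \cdot 30 = 68 + \left(- \frac{23}{5}\right) 2 \cdot 30 = 68 - 276 = -208$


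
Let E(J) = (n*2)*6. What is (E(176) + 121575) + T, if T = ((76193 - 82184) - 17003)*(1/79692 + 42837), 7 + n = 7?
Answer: -39243225781435/39846 ≈ -9.8487e+8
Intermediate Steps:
n = 0 (n = -7 + 7 = 0)
E(J) = 0 (E(J) = (0*2)*6 = 0*6 = 0)
T = -39248070058885/39846 (T = (-5991 - 17003)*(1/79692 + 42837) = -22994*3413766205/79692 = -39248070058885/39846 ≈ -9.8499e+8)
(E(176) + 121575) + T = (0 + 121575) - 39248070058885/39846 = 121575 - 39248070058885/39846 = -39243225781435/39846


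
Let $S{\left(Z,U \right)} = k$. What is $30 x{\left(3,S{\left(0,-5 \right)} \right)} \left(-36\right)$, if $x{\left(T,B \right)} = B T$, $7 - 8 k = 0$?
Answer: $-2835$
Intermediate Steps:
$k = \frac{7}{8}$ ($k = \frac{7}{8} - 0 = \frac{7}{8} + 0 = \frac{7}{8} \approx 0.875$)
$S{\left(Z,U \right)} = \frac{7}{8}$
$30 x{\left(3,S{\left(0,-5 \right)} \right)} \left(-36\right) = 30 \cdot \frac{7}{8} \cdot 3 \left(-36\right) = 30 \cdot \frac{21}{8} \left(-36\right) = \frac{315}{4} \left(-36\right) = -2835$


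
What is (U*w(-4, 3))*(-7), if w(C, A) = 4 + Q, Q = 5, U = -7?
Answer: 441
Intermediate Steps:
w(C, A) = 9 (w(C, A) = 4 + 5 = 9)
(U*w(-4, 3))*(-7) = -7*9*(-7) = -63*(-7) = 441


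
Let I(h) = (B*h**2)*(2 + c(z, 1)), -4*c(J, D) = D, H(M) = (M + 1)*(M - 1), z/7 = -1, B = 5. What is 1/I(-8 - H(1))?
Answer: 1/560 ≈ 0.0017857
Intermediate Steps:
z = -7 (z = 7*(-1) = -7)
H(M) = (1 + M)*(-1 + M)
c(J, D) = -D/4
I(h) = 35*h**2/4 (I(h) = (5*h**2)*(2 - 1/4*1) = (5*h**2)*(2 - 1/4) = (5*h**2)*(7/4) = 35*h**2/4)
1/I(-8 - H(1)) = 1/(35*(-8 - (-1 + 1**2))**2/4) = 1/(35*(-8 - (-1 + 1))**2/4) = 1/(35*(-8 - 1*0)**2/4) = 1/(35*(-8 + 0)**2/4) = 1/((35/4)*(-8)**2) = 1/((35/4)*64) = 1/560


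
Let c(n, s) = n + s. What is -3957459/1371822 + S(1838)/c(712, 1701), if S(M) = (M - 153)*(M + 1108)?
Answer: 2266729592551/1103402162 ≈ 2054.3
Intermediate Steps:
S(M) = (-153 + M)*(1108 + M)
-3957459/1371822 + S(1838)/c(712, 1701) = -3957459/1371822 + (-169524 + 1838**2 + 955*1838)/(712 + 1701) = -3957459*1/1371822 + (-169524 + 3378244 + 1755290)/2413 = -1319153/457274 + 4964010*(1/2413) = -1319153/457274 + 4964010/2413 = 2266729592551/1103402162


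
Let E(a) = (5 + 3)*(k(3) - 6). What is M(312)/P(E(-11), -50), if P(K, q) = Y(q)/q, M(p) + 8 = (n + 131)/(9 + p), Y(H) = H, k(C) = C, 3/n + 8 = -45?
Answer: -129164/17013 ≈ -7.5921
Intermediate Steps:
n = -3/53 (n = 3/(-8 - 45) = 3/(-53) = 3*(-1/53) = -3/53 ≈ -0.056604)
E(a) = -24 (E(a) = (5 + 3)*(3 - 6) = 8*(-3) = -24)
M(p) = -8 + 6940/(53*(9 + p)) (M(p) = -8 + (-3/53 + 131)/(9 + p) = -8 + 6940/(53*(9 + p)))
P(K, q) = 1 (P(K, q) = q/q = 1)
M(312)/P(E(-11), -50) = (4*(781 - 106*312)/(53*(9 + 312)))/1 = ((4/53)*(781 - 33072)/321)*1 = ((4/53)*(1/321)*(-32291))*1 = -129164/17013*1 = -129164/17013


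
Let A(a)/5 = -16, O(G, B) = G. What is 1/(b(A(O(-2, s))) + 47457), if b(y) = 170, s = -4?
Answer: 1/47627 ≈ 2.0996e-5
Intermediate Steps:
A(a) = -80 (A(a) = 5*(-16) = -80)
1/(b(A(O(-2, s))) + 47457) = 1/(170 + 47457) = 1/47627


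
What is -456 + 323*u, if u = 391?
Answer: 125837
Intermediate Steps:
-456 + 323*u = -456 + 323*391 = -456 + 126293 = 125837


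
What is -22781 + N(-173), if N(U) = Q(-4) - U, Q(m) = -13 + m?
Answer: -22625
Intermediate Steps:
N(U) = -17 - U (N(U) = (-13 - 4) - U = -17 - U)
-22781 + N(-173) = -22781 + (-17 - 1*(-173)) = -22781 + (-17 + 173) = -22781 + 156 = -22625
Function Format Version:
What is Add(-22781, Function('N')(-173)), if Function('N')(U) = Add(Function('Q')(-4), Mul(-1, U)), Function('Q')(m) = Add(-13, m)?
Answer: -22625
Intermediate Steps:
Function('N')(U) = Add(-17, Mul(-1, U)) (Function('N')(U) = Add(Add(-13, -4), Mul(-1, U)) = Add(-17, Mul(-1, U)))
Add(-22781, Function('N')(-173)) = Add(-22781, Add(-17, Mul(-1, -173))) = Add(-22781, Add(-17, 173)) = Add(-22781, 156) = -22625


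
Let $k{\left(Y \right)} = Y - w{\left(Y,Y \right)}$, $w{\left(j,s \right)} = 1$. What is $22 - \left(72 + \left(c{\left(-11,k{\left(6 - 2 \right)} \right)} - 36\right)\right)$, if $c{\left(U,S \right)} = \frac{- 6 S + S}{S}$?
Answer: $-9$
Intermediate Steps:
$k{\left(Y \right)} = -1 + Y$ ($k{\left(Y \right)} = Y - 1 = -1 + Y$)
$c{\left(U,S \right)} = -5$ ($c{\left(U,S \right)} = \frac{\left(-5\right) S}{S} = -5$)
$22 - \left(72 + \left(c{\left(-11,k{\left(6 - 2 \right)} \right)} - 36\right)\right) = 22 - \left(72 - 41\right) = 22 - 31 = -9$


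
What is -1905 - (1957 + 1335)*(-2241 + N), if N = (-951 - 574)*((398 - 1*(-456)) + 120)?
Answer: 4897147667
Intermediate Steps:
N = -1485350 (N = -1525*((398 + 456) + 120) = -1525*(854 + 120) = -1525*974 = -1485350)
-1905 - (1957 + 1335)*(-2241 + N) = -1905 - (1957 + 1335)*(-2241 - 1485350) = -1905 - 3292*(-1487591) = -1905 - 1*(-4897149572) = -1905 + 4897149572 = 4897147667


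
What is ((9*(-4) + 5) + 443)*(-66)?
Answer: -27192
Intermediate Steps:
((9*(-4) + 5) + 443)*(-66) = ((-36 + 5) + 443)*(-66) = (-31 + 443)*(-66) = 412*(-66) = -27192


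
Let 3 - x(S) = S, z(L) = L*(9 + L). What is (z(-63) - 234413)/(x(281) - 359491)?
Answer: 231011/359769 ≈ 0.64211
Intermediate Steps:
x(S) = 3 - S
(z(-63) - 234413)/(x(281) - 359491) = (-63*(9 - 63) - 234413)/((3 - 1*281) - 359491) = (-63*(-54) - 234413)/((3 - 281) - 359491) = (3402 - 234413)/(-278 - 359491) = -231011/(-359769) = -231011*(-1/359769) = 231011/359769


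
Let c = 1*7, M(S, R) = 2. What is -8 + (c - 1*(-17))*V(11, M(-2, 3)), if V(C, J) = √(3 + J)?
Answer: -8 + 24*√5 ≈ 45.666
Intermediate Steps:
c = 7
-8 + (c - 1*(-17))*V(11, M(-2, 3)) = -8 + (7 - 1*(-17))*√(3 + 2) = -8 + (7 + 17)*√5 = -8 + 24*√5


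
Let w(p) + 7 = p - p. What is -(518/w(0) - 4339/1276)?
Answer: 98763/1276 ≈ 77.401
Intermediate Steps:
w(p) = -7 (w(p) = -7 + (p - p) = -7 + 0 = -7)
-(518/w(0) - 4339/1276) = -(518/(-7) - 4339/1276) = -(518*(-1/7) - 4339*1/1276) = -(-74 - 4339/1276) = -1*(-98763/1276) = 98763/1276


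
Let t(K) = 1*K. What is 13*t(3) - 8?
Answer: 31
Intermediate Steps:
t(K) = K
13*t(3) - 8 = 13*3 - 8 = 39 - 8 = 31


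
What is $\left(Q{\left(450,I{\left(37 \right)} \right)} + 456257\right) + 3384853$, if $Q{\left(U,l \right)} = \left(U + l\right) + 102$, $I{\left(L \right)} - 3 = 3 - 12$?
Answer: $3841656$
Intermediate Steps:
$I{\left(L \right)} = -6$ ($I{\left(L \right)} = 3 + \left(3 - 12\right) = 3 - 9 = -6$)
$Q{\left(U,l \right)} = 102 + U + l$
$\left(Q{\left(450,I{\left(37 \right)} \right)} + 456257\right) + 3384853 = \left(\left(102 + 450 - 6\right) + 456257\right) + 3384853 = \left(546 + 456257\right) + 3384853 = 456803 + 3384853 = 3841656$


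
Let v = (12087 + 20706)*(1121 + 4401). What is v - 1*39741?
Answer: 181043205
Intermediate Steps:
v = 181082946 (v = 32793*5522 = 181082946)
v - 1*39741 = 181082946 - 1*39741 = 181082946 - 39741 = 181043205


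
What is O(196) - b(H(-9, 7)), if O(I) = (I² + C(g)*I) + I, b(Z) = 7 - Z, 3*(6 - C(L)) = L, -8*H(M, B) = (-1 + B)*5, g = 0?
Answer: 159109/4 ≈ 39777.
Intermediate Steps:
H(M, B) = 5/8 - 5*B/8 (H(M, B) = -(-1 + B)*5/8 = -(-5 + 5*B)/8 = 5/8 - 5*B/8)
C(L) = 6 - L/3
O(I) = I² + 7*I (O(I) = (I² + (6 - ⅓*0)*I) + I = (I² + (6 + 0)*I) + I = (I² + 6*I) + I = I² + 7*I)
O(196) - b(H(-9, 7)) = 196*(7 + 196) - (7 - (5/8 - 5/8*7)) = 196*203 - (7 - (5/8 - 35/8)) = 39788 - (7 - 1*(-15/4)) = 39788 - (7 + 15/4) = 39788 - 1*43/4 = 39788 - 43/4 = 159109/4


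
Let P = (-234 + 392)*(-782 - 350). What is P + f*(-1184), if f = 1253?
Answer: -1662408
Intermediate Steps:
P = -178856 (P = 158*(-1132) = -178856)
P + f*(-1184) = -178856 + 1253*(-1184) = -178856 - 1483552 = -1662408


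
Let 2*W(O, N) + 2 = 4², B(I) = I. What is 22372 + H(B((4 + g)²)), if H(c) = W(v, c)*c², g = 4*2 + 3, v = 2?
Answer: 376747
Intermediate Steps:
g = 11 (g = 8 + 3 = 11)
W(O, N) = 7 (W(O, N) = -1 + (½)*4² = -1 + (½)*16 = -1 + 8 = 7)
H(c) = 7*c²
22372 + H(B((4 + g)²)) = 22372 + 7*((4 + 11)²)² = 22372 + 7*(15²)² = 22372 + 7*225² = 22372 + 7*50625 = 22372 + 354375 = 376747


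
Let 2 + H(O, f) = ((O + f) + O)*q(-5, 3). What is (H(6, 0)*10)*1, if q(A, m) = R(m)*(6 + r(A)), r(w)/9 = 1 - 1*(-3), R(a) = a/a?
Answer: 5020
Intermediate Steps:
R(a) = 1
r(w) = 36 (r(w) = 9*(1 - 1*(-3)) = 9*(1 + 3) = 9*4 = 36)
q(A, m) = 42 (q(A, m) = 1*(6 + 36) = 1*42 = 42)
H(O, f) = -2 + 42*f + 84*O (H(O, f) = -2 + ((O + f) + O)*42 = -2 + (f + 2*O)*42 = -2 + (42*f + 84*O) = -2 + 42*f + 84*O)
(H(6, 0)*10)*1 = ((-2 + 42*0 + 84*6)*10)*1 = ((-2 + 0 + 504)*10)*1 = (502*10)*1 = 5020*1 = 5020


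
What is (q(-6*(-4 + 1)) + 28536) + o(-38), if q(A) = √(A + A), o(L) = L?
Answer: 28504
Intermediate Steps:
q(A) = √2*√A (q(A) = √(2*A) = √2*√A)
(q(-6*(-4 + 1)) + 28536) + o(-38) = (√2*√(-6*(-4 + 1)) + 28536) - 38 = (√2*√(-6*(-3)) + 28536) - 38 = (√2*√18 + 28536) - 38 = (√2*(3*√2) + 28536) - 38 = (6 + 28536) - 38 = 28542 - 38 = 28504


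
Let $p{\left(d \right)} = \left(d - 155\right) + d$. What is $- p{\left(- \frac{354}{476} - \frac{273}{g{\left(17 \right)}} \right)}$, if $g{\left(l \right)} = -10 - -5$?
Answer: $\frac{28136}{595} \approx 47.287$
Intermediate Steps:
$g{\left(l \right)} = -5$ ($g{\left(l \right)} = -10 + 5 = -5$)
$p{\left(d \right)} = -155 + 2 d$ ($p{\left(d \right)} = \left(-155 + d\right) + d = -155 + 2 d$)
$- p{\left(- \frac{354}{476} - \frac{273}{g{\left(17 \right)}} \right)} = - (-155 + 2 \left(- \frac{354}{476} - \frac{273}{-5}\right)) = - (-155 + 2 \left(\left(-354\right) \frac{1}{476} - - \frac{273}{5}\right)) = - (-155 + 2 \left(- \frac{177}{238} + \frac{273}{5}\right)) = - (-155 + 2 \cdot \frac{64089}{1190}) = - (-155 + \frac{64089}{595}) = \left(-1\right) \left(- \frac{28136}{595}\right) = \frac{28136}{595}$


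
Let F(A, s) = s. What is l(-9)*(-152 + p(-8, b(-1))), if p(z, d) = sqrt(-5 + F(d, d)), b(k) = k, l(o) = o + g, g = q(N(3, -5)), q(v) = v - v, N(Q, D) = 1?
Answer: 1368 - 9*I*sqrt(6) ≈ 1368.0 - 22.045*I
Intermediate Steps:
q(v) = 0
g = 0
l(o) = o (l(o) = o + 0 = o)
p(z, d) = sqrt(-5 + d)
l(-9)*(-152 + p(-8, b(-1))) = -9*(-152 + sqrt(-5 - 1)) = -9*(-152 + sqrt(-6)) = -9*(-152 + I*sqrt(6)) = 1368 - 9*I*sqrt(6)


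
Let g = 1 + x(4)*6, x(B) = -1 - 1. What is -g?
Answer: 11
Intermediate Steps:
x(B) = -2
g = -11 (g = 1 - 2*6 = 1 - 12 = -11)
-g = -1*(-11) = 11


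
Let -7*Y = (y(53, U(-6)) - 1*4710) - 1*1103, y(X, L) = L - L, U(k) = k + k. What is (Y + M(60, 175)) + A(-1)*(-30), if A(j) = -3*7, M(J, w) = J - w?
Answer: 9418/7 ≈ 1345.4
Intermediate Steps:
U(k) = 2*k
A(j) = -21
y(X, L) = 0
Y = 5813/7 (Y = -((0 - 1*4710) - 1*1103)/7 = -((0 - 4710) - 1103)/7 = -(-4710 - 1103)/7 = -⅐*(-5813) = 5813/7 ≈ 830.43)
(Y + M(60, 175)) + A(-1)*(-30) = (5813/7 + (60 - 1*175)) - 21*(-30) = (5813/7 + (60 - 175)) + 630 = (5813/7 - 115) + 630 = 5008/7 + 630 = 9418/7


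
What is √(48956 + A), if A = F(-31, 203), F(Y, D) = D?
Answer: √49159 ≈ 221.72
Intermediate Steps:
A = 203
√(48956 + A) = √(48956 + 203) = √49159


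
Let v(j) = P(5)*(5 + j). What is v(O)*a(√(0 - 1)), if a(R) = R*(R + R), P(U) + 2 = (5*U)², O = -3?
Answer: -2492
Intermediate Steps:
P(U) = -2 + 25*U² (P(U) = -2 + (5*U)² = -2 + 25*U²)
v(j) = 3115 + 623*j (v(j) = (-2 + 25*5²)*(5 + j) = (-2 + 25*25)*(5 + j) = (-2 + 625)*(5 + j) = 623*(5 + j) = 3115 + 623*j)
a(R) = 2*R² (a(R) = R*(2*R) = 2*R²)
v(O)*a(√(0 - 1)) = (3115 + 623*(-3))*(2*(√(0 - 1))²) = (3115 - 1869)*(2*(√(-1))²) = 1246*(2*I²) = 1246*(2*(-1)) = 1246*(-2) = -2492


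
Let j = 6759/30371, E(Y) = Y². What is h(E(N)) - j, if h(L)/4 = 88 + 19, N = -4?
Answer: 12992029/30371 ≈ 427.78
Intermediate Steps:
j = 6759/30371 (j = 6759*(1/30371) = 6759/30371 ≈ 0.22255)
h(L) = 428 (h(L) = 4*(88 + 19) = 4*107 = 428)
h(E(N)) - j = 428 - 1*6759/30371 = 428 - 6759/30371 = 12992029/30371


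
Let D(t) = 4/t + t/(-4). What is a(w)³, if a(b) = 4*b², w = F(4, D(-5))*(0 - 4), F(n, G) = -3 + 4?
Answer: 262144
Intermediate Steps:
D(t) = 4/t - t/4 (D(t) = 4/t + t*(-¼) = 4/t - t/4)
F(n, G) = 1
w = -4 (w = 1*(0 - 4) = 1*(-4) = -4)
a(w)³ = (4*(-4)²)³ = (4*16)³ = 64³ = 262144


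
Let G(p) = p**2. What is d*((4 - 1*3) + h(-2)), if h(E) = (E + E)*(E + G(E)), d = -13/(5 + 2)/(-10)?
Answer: -13/10 ≈ -1.3000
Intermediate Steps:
d = 13/70 (d = -13/7*(-1/10) = 13/70 ≈ 0.18571)
h(E) = 2*E*(E + E**2) (h(E) = (E + E)*(E + E**2) = (2*E)*(E + E**2) = 2*E*(E + E**2))
d*((4 - 1*3) + h(-2)) = 13*((4 - 1*3) + 2*(-2)**2*(1 - 2))/70 = 13*((4 - 3) + 2*4*(-1))/70 = 13*(1 - 8)/70 = (13/70)*(-7) = -13/10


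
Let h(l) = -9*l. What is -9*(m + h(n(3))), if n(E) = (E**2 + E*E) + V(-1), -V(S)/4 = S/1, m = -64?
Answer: 2358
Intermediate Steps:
V(S) = -4*S (V(S) = -4*S/1 = -4*S)
n(E) = 4 + 2*E**2 (n(E) = (E**2 + E*E) - 4*(-1) = (E**2 + E**2) + 4 = 2*E**2 + 4 = 4 + 2*E**2)
-9*(m + h(n(3))) = -9*(-64 - 9*(4 + 2*3**2)) = -9*(-64 - 9*(4 + 2*9)) = -9*(-64 - 9*(4 + 18)) = -9*(-64 - 9*22) = -9*(-64 - 198) = -9*(-262) = 2358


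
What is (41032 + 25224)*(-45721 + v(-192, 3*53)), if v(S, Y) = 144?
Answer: -3019749712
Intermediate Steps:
(41032 + 25224)*(-45721 + v(-192, 3*53)) = (41032 + 25224)*(-45721 + 144) = 66256*(-45577) = -3019749712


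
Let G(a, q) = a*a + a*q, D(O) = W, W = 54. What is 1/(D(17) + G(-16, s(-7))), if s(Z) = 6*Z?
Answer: 1/982 ≈ 0.0010183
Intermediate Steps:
D(O) = 54
G(a, q) = a² + a*q
1/(D(17) + G(-16, s(-7))) = 1/(54 - 16*(-16 + 6*(-7))) = 1/(54 - 16*(-16 - 42)) = 1/(54 - 16*(-58)) = 1/(54 + 928) = 1/982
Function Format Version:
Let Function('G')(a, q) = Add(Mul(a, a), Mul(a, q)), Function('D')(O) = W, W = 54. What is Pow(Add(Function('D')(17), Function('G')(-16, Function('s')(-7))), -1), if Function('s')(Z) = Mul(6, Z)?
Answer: Rational(1, 982) ≈ 0.0010183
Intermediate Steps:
Function('D')(O) = 54
Function('G')(a, q) = Add(Pow(a, 2), Mul(a, q))
Pow(Add(Function('D')(17), Function('G')(-16, Function('s')(-7))), -1) = Pow(Add(54, Mul(-16, Add(-16, Mul(6, -7)))), -1) = Pow(Add(54, Mul(-16, Add(-16, -42))), -1) = Pow(Add(54, Mul(-16, -58)), -1) = Pow(Add(54, 928), -1) = Pow(982, -1) = Rational(1, 982)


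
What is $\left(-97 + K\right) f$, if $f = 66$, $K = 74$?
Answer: $-1518$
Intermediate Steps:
$\left(-97 + K\right) f = \left(-97 + 74\right) 66 = \left(-23\right) 66 = -1518$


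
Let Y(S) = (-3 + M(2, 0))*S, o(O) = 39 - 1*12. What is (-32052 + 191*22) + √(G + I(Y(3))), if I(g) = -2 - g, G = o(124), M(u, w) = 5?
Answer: -27850 + √19 ≈ -27846.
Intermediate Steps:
o(O) = 27 (o(O) = 39 - 12 = 27)
Y(S) = 2*S (Y(S) = (-3 + 5)*S = 2*S)
G = 27
(-32052 + 191*22) + √(G + I(Y(3))) = (-32052 + 191*22) + √(27 + (-2 - 2*3)) = (-32052 + 4202) + √(27 + (-2 - 1*6)) = -27850 + √(27 + (-2 - 6)) = -27850 + √(27 - 8) = -27850 + √19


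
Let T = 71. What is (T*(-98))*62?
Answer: -431396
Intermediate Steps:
(T*(-98))*62 = (71*(-98))*62 = -6958*62 = -431396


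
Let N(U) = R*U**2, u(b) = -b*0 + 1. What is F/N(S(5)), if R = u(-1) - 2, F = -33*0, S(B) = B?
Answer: 0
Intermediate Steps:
u(b) = 1 (u(b) = 0 + 1 = 1)
F = 0
R = -1 (R = 1 - 2 = -1)
N(U) = -U**2
F/N(S(5)) = 0/((-1*5**2)) = 0/((-1*25)) = 0/(-25) = 0*(-1/25) = 0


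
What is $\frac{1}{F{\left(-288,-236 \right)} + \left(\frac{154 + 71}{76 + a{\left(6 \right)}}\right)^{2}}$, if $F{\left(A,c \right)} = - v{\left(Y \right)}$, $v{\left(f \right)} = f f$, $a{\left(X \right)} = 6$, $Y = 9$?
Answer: $- \frac{6724}{494019} \approx -0.013611$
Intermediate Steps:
$v{\left(f \right)} = f^{2}$
$F{\left(A,c \right)} = -81$ ($F{\left(A,c \right)} = - 9^{2} = \left(-1\right) 81 = -81$)
$\frac{1}{F{\left(-288,-236 \right)} + \left(\frac{154 + 71}{76 + a{\left(6 \right)}}\right)^{2}} = \frac{1}{-81 + \left(\frac{154 + 71}{76 + 6}\right)^{2}} = \frac{1}{-81 + \left(\frac{225}{82}\right)^{2}} = \frac{1}{-81 + \frac{50625}{6724}} = \frac{1}{- \frac{494019}{6724}} = - \frac{6724}{494019}$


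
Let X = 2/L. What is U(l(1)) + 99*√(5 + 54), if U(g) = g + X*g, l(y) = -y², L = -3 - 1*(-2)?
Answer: 1 + 99*√59 ≈ 761.43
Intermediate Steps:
L = -1 (L = -3 + 2 = -1)
X = -2 (X = 2/(-1) = 2*(-1) = -2)
U(g) = -g (U(g) = g - 2*g = -g)
U(l(1)) + 99*√(5 + 54) = -(-1)*1² + 99*√(5 + 54) = -(-1) + 99*√59 = -1*(-1) + 99*√59 = 1 + 99*√59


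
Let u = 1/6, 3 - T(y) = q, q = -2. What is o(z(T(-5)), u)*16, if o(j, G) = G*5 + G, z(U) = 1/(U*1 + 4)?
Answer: 16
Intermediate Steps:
T(y) = 5 (T(y) = 3 - 1*(-2) = 3 + 2 = 5)
u = 1/6 ≈ 0.16667
z(U) = 1/(4 + U) (z(U) = 1/(U + 4) = 1/(4 + U))
o(j, G) = 6*G (o(j, G) = 5*G + G = 6*G)
o(z(T(-5)), u)*16 = (6*(1/6))*16 = 1*16 = 16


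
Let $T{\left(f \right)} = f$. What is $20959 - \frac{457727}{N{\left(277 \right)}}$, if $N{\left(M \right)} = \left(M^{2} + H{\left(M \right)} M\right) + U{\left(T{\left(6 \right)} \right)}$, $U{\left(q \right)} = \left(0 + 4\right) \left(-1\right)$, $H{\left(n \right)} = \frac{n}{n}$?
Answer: $\frac{1613427191}{77002} \approx 20953.0$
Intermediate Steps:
$H{\left(n \right)} = 1$
$U{\left(q \right)} = -4$ ($U{\left(q \right)} = 4 \left(-1\right) = -4$)
$N{\left(M \right)} = -4 + M + M^{2}$ ($N{\left(M \right)} = \left(M^{2} + 1 M\right) - 4 = \left(M^{2} + M\right) - 4 = \left(M + M^{2}\right) - 4 = -4 + M + M^{2}$)
$20959 - \frac{457727}{N{\left(277 \right)}} = 20959 - \frac{457727}{-4 + 277 + 277^{2}} = 20959 - \frac{457727}{-4 + 277 + 76729} = 20959 - \frac{457727}{77002} = \frac{1613427191}{77002}$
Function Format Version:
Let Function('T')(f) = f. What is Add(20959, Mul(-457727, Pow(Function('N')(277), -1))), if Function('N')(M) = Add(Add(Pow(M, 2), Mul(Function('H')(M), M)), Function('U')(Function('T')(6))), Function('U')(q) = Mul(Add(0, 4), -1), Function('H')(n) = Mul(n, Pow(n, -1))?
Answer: Rational(1613427191, 77002) ≈ 20953.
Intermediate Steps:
Function('H')(n) = 1
Function('U')(q) = -4 (Function('U')(q) = Mul(4, -1) = -4)
Function('N')(M) = Add(-4, M, Pow(M, 2)) (Function('N')(M) = Add(Add(Pow(M, 2), Mul(1, M)), -4) = Add(Add(Pow(M, 2), M), -4) = Add(Add(M, Pow(M, 2)), -4) = Add(-4, M, Pow(M, 2)))
Add(20959, Mul(-457727, Pow(Function('N')(277), -1))) = Add(20959, Mul(-457727, Pow(Add(-4, 277, Pow(277, 2)), -1))) = Add(20959, Mul(-457727, Pow(Add(-4, 277, 76729), -1))) = Add(20959, Mul(-457727, Pow(77002, -1))) = Add(20959, Mul(-457727, Rational(1, 77002))) = Add(20959, Rational(-457727, 77002)) = Rational(1613427191, 77002)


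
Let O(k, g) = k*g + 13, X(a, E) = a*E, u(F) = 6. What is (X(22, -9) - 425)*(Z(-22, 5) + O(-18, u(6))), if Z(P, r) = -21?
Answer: 72268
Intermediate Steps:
X(a, E) = E*a
O(k, g) = 13 + g*k (O(k, g) = g*k + 13 = 13 + g*k)
(X(22, -9) - 425)*(Z(-22, 5) + O(-18, u(6))) = (-9*22 - 425)*(-21 + (13 + 6*(-18))) = (-198 - 425)*(-21 + (13 - 108)) = -623*(-21 - 95) = -623*(-116) = 72268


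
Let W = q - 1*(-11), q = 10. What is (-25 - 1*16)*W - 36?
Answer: -897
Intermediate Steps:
W = 21 (W = 10 - 1*(-11) = 10 + 11 = 21)
(-25 - 1*16)*W - 36 = (-25 - 1*16)*21 - 36 = (-25 - 16)*21 - 36 = -41*21 - 36 = -861 - 36 = -897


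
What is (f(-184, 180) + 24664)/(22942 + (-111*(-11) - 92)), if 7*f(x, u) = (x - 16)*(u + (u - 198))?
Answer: 140248/168497 ≈ 0.83235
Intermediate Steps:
f(x, u) = (-198 + 2*u)*(-16 + x)/7 (f(x, u) = ((x - 16)*(u + (u - 198)))/7 = ((-16 + x)*(u + (-198 + u)))/7 = ((-16 + x)*(-198 + 2*u))/7 = ((-198 + 2*u)*(-16 + x))/7 = (-198 + 2*u)*(-16 + x)/7)
(f(-184, 180) + 24664)/(22942 + (-111*(-11) - 92)) = ((3168/7 - 198/7*(-184) - 32/7*180 + (2/7)*180*(-184)) + 24664)/(22942 + (-111*(-11) - 92)) = ((3168/7 + 36432/7 - 5760/7 - 66240/7) + 24664)/(22942 + (1221 - 92)) = (-32400/7 + 24664)/(22942 + 1129) = (140248/7)/24071 = (140248/7)*(1/24071) = 140248/168497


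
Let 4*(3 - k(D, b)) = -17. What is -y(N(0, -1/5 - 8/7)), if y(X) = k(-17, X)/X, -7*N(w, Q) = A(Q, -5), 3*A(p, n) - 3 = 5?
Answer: 609/32 ≈ 19.031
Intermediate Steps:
A(p, n) = 8/3 (A(p, n) = 1 + (⅓)*5 = 1 + 5/3 = 8/3)
k(D, b) = 29/4 (k(D, b) = 3 - ¼*(-17) = 3 + 17/4 = 29/4)
N(w, Q) = -8/21 (N(w, Q) = -⅐*8/3 = -8/21)
y(X) = 29/(4*X)
-y(N(0, -1/5 - 8/7)) = -29/(4*(-8/21)) = -29*(-21)/(4*8) = -1*(-609/32) = 609/32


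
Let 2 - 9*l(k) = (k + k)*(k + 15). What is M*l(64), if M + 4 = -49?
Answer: 178610/3 ≈ 59537.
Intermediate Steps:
l(k) = 2/9 - 2*k*(15 + k)/9 (l(k) = 2/9 - (k + k)*(k + 15)/9 = 2/9 - 2*k*(15 + k)/9)
M = -53 (M = -4 - 49 = -53)
M*l(64) = -53*(2/9 - 10/3*64 - 2/9*64²) = -53*(2/9 - 640/3 - 2/9*4096) = -53*(2/9 - 640/3 - 8192/9) = -53*(-3370/3) = 178610/3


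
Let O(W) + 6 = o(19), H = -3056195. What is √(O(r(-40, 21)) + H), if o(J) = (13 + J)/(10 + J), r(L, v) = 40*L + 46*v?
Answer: I*√2570264113/29 ≈ 1748.2*I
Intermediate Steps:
o(J) = (13 + J)/(10 + J)
O(W) = -142/29 (O(W) = -6 + (13 + 19)/(10 + 19) = -6 + 32/29 = -142/29)
√(O(r(-40, 21)) + H) = √(-142/29 - 3056195) = √(-88629797/29) = I*√2570264113/29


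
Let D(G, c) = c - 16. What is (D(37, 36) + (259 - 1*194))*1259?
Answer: 107015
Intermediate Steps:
D(G, c) = -16 + c
(D(37, 36) + (259 - 1*194))*1259 = ((-16 + 36) + (259 - 1*194))*1259 = (20 + (259 - 194))*1259 = (20 + 65)*1259 = 85*1259 = 107015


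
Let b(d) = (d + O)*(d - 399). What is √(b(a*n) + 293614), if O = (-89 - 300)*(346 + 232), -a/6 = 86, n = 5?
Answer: 2*√169445938 ≈ 26034.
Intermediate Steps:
a = -516 (a = -6*86 = -516)
O = -224842 (O = -389*578 = -224842)
b(d) = (-224842 + d)*(-399 + d) (b(d) = (d - 224842)*(d - 399) = (-224842 + d)*(-399 + d))
√(b(a*n) + 293614) = √((89711958 + (-516*5)² - (-116224356)*5) + 293614) = √((89711958 + (-2580)² - 225241*(-2580)) + 293614) = √((89711958 + 6656400 + 581121780) + 293614) = √(677490138 + 293614) = √677783752 = 2*√169445938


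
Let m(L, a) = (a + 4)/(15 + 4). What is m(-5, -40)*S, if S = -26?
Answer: 936/19 ≈ 49.263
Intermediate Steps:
m(L, a) = 4/19 + a/19 (m(L, a) = (4 + a)/19 = (4 + a)*(1/19) = 4/19 + a/19)
m(-5, -40)*S = (4/19 + (1/19)*(-40))*(-26) = (4/19 - 40/19)*(-26) = -36/19*(-26) = 936/19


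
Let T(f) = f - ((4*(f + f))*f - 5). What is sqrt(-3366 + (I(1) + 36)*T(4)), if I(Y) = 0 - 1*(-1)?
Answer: I*sqrt(7769) ≈ 88.142*I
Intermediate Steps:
T(f) = 5 + f - 8*f**2 (T(f) = f - ((4*(2*f))*f - 5) = f - ((8*f)*f - 5) = f - (8*f**2 - 5) = f - (-5 + 8*f**2) = f + (5 - 8*f**2) = 5 + f - 8*f**2)
I(Y) = 1 (I(Y) = 0 + 1 = 1)
sqrt(-3366 + (I(1) + 36)*T(4)) = sqrt(-3366 + (1 + 36)*(5 + 4 - 8*4**2)) = sqrt(-3366 + 37*(5 + 4 - 8*16)) = sqrt(-3366 + 37*(5 + 4 - 128)) = sqrt(-3366 + 37*(-119)) = sqrt(-3366 - 4403) = sqrt(-7769) = I*sqrt(7769)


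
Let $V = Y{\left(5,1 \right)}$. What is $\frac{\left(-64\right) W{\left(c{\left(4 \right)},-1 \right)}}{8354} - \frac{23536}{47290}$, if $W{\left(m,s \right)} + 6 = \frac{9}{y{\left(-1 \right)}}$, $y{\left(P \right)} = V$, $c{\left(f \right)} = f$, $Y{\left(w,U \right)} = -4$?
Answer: $- \frac{42912656}{98765165} \approx -0.43449$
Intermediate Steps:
$V = -4$
$y{\left(P \right)} = -4$
$W{\left(m,s \right)} = - \frac{33}{4}$ ($W{\left(m,s \right)} = -6 + \frac{9}{-4} = -6 + 9 \left(- \frac{1}{4}\right) = -6 - \frac{9}{4} = - \frac{33}{4}$)
$\frac{\left(-64\right) W{\left(c{\left(4 \right)},-1 \right)}}{8354} - \frac{23536}{47290} = \frac{\left(-64\right) \left(- \frac{33}{4}\right)}{8354} - \frac{23536}{47290} = 528 \cdot \frac{1}{8354} - \frac{11768}{23645} = \frac{264}{4177} - \frac{11768}{23645} = - \frac{42912656}{98765165}$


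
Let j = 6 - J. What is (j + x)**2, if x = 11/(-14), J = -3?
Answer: 13225/196 ≈ 67.474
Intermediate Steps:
j = 9 (j = 6 - 1*(-3) = 6 + 3 = 9)
x = -11/14 (x = 11*(-1/14) = -11/14 ≈ -0.78571)
(j + x)**2 = (9 - 11/14)**2 = (115/14)**2 = 13225/196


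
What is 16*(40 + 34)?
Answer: 1184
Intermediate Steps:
16*(40 + 34) = 16*74 = 1184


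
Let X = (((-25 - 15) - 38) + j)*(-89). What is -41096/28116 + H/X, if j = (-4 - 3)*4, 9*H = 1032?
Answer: -4369042/3014163 ≈ -1.4495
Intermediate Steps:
H = 344/3 (H = (1/9)*1032 = 344/3 ≈ 114.67)
j = -28 (j = -7*4 = -28)
X = 9434 (X = (((-25 - 15) - 38) - 28)*(-89) = ((-40 - 38) - 28)*(-89) = (-78 - 28)*(-89) = -106*(-89) = 9434)
-41096/28116 + H/X = -41096/28116 + (344/3)/9434 = -41096*1/28116 + (344/3)*(1/9434) = -934/639 + 172/14151 = -4369042/3014163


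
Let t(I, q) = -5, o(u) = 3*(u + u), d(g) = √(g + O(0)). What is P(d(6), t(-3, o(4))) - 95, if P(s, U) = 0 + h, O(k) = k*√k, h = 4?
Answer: -91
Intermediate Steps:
O(k) = k^(3/2)
d(g) = √g (d(g) = √(g + 0^(3/2)) = √(g + 0) = √g)
o(u) = 6*u (o(u) = 3*(2*u) = 6*u)
P(s, U) = 4 (P(s, U) = 0 + 4 = 4)
P(d(6), t(-3, o(4))) - 95 = 4 - 95 = -91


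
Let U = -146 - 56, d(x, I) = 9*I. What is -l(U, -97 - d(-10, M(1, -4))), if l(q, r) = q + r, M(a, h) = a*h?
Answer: 263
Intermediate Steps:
U = -202
-l(U, -97 - d(-10, M(1, -4))) = -(-202 + (-97 - 9*1*(-4))) = -(-202 + (-97 - 9*(-4))) = -(-202 + (-97 - 1*(-36))) = -(-202 + (-97 + 36)) = -(-202 - 61) = -1*(-263) = 263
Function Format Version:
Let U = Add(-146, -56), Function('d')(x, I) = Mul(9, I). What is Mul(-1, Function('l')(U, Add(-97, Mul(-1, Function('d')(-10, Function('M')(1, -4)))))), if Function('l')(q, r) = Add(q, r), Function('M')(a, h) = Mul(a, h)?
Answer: 263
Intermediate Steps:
U = -202
Mul(-1, Function('l')(U, Add(-97, Mul(-1, Function('d')(-10, Function('M')(1, -4)))))) = Mul(-1, Add(-202, Add(-97, Mul(-1, Mul(9, Mul(1, -4)))))) = Mul(-1, Add(-202, Add(-97, Mul(-1, Mul(9, -4))))) = Mul(-1, Add(-202, Add(-97, Mul(-1, -36)))) = Mul(-1, Add(-202, Add(-97, 36))) = Mul(-1, Add(-202, -61)) = Mul(-1, -263) = 263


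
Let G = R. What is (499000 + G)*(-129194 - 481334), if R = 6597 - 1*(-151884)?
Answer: -401410559968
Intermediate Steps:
R = 158481 (R = 6597 + 151884 = 158481)
G = 158481
(499000 + G)*(-129194 - 481334) = (499000 + 158481)*(-129194 - 481334) = 657481*(-610528) = -401410559968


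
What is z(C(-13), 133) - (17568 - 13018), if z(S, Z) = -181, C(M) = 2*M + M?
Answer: -4731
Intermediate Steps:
C(M) = 3*M
z(C(-13), 133) - (17568 - 13018) = -181 - (17568 - 13018) = -181 - 1*4550 = -181 - 4550 = -4731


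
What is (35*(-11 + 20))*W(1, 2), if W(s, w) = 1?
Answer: 315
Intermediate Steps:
(35*(-11 + 20))*W(1, 2) = (35*(-11 + 20))*1 = (35*9)*1 = 315*1 = 315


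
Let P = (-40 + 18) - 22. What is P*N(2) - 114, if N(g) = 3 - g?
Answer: -158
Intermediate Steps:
P = -44 (P = -22 - 22 = -44)
P*N(2) - 114 = -44*(3 - 1*2) - 114 = -44*(3 - 2) - 114 = -44*1 - 114 = -44 - 114 = -158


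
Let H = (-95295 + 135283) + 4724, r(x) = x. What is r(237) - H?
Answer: -44475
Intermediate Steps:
H = 44712 (H = 39988 + 4724 = 44712)
r(237) - H = 237 - 1*44712 = 237 - 44712 = -44475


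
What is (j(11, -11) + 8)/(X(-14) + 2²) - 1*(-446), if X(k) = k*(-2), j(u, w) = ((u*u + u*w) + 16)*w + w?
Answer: 14093/32 ≈ 440.41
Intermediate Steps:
j(u, w) = w + w*(16 + u² + u*w) (j(u, w) = ((u² + u*w) + 16)*w + w = (16 + u² + u*w)*w + w = w*(16 + u² + u*w) + w = w + w*(16 + u² + u*w))
X(k) = -2*k
(j(11, -11) + 8)/(X(-14) + 2²) - 1*(-446) = (-11*(17 + 11² + 11*(-11)) + 8)/(-2*(-14) + 2²) - 1*(-446) = (-11*(17 + 121 - 121) + 8)/(28 + 4) + 446 = (-11*17 + 8)/32 + 446 = (-187 + 8)*(1/32) + 446 = -179*1/32 + 446 = -179/32 + 446 = 14093/32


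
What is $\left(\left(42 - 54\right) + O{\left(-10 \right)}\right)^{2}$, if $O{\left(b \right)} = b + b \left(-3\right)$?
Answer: $64$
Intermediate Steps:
$O{\left(b \right)} = - 2 b$ ($O{\left(b \right)} = b - 3 b = - 2 b$)
$\left(\left(42 - 54\right) + O{\left(-10 \right)}\right)^{2} = \left(\left(42 - 54\right) - -20\right)^{2} = \left(-12 + 20\right)^{2} = 8^{2} = 64$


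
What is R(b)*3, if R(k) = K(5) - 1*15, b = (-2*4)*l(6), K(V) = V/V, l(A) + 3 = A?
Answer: -42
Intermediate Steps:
l(A) = -3 + A
K(V) = 1
b = -24 (b = (-2*4)*(-3 + 6) = -8*3 = -24)
R(k) = -14 (R(k) = 1 - 1*15 = 1 - 15 = -14)
R(b)*3 = -14*3 = -42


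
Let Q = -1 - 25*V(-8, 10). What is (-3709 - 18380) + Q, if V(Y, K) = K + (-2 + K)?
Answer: -22540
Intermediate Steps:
V(Y, K) = -2 + 2*K
Q = -451 (Q = -1 - 25*(-2 + 2*10) = -1 - 25*(-2 + 20) = -1 - 25*18 = -1 - 450 = -451)
(-3709 - 18380) + Q = (-3709 - 18380) - 451 = -22089 - 451 = -22540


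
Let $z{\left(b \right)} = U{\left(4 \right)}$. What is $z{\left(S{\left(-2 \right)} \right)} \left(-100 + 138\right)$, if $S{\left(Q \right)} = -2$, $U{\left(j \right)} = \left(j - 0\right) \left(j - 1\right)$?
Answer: $456$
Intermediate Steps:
$U{\left(j \right)} = j \left(-1 + j\right)$ ($U{\left(j \right)} = \left(j + 0\right) \left(-1 + j\right) = j \left(-1 + j\right)$)
$z{\left(b \right)} = 12$ ($z{\left(b \right)} = 4 \left(-1 + 4\right) = 4 \cdot 3 = 12$)
$z{\left(S{\left(-2 \right)} \right)} \left(-100 + 138\right) = 12 \left(-100 + 138\right) = 12 \cdot 38 = 456$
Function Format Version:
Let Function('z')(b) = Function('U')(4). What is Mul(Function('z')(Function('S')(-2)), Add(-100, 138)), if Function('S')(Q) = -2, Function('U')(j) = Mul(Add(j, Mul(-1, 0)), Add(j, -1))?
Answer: 456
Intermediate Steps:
Function('U')(j) = Mul(j, Add(-1, j)) (Function('U')(j) = Mul(Add(j, 0), Add(-1, j)) = Mul(j, Add(-1, j)))
Function('z')(b) = 12 (Function('z')(b) = Mul(4, Add(-1, 4)) = Mul(4, 3) = 12)
Mul(Function('z')(Function('S')(-2)), Add(-100, 138)) = Mul(12, Add(-100, 138)) = Mul(12, 38) = 456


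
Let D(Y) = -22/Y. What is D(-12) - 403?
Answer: -2407/6 ≈ -401.17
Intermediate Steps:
D(-12) - 403 = -22/(-12) - 403 = -22*(-1/12) - 403 = 11/6 - 403 = -2407/6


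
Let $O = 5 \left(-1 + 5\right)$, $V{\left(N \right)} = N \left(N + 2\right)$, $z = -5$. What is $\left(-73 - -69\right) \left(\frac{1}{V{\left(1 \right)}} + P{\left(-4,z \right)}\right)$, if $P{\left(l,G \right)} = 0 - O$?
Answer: $\frac{236}{3} \approx 78.667$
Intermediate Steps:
$V{\left(N \right)} = N \left(2 + N\right)$
$O = 20$ ($O = 5 \cdot 4 = 20$)
$P{\left(l,G \right)} = -20$ ($P{\left(l,G \right)} = 0 - 20 = -20$)
$\left(-73 - -69\right) \left(\frac{1}{V{\left(1 \right)}} + P{\left(-4,z \right)}\right) = \left(-73 - -69\right) \left(\frac{1}{1 \left(2 + 1\right)} - 20\right) = \left(-73 + 69\right) \left(\frac{1}{1 \cdot 3} - 20\right) = - 4 \left(\frac{1}{3} - 20\right) = \left(-4\right) \left(- \frac{59}{3}\right) = \frac{236}{3}$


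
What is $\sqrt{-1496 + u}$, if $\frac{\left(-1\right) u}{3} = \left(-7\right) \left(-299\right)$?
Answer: $5 i \sqrt{311} \approx 88.176 i$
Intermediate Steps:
$u = -6279$ ($u = - 3 \left(\left(-7\right) \left(-299\right)\right) = \left(-3\right) 2093 = -6279$)
$\sqrt{-1496 + u} = \sqrt{-1496 - 6279} = \sqrt{-7775} = 5 i \sqrt{311}$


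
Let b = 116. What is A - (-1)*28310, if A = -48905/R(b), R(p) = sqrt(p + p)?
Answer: 28310 - 48905*sqrt(58)/116 ≈ 25099.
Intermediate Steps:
R(p) = sqrt(2)*sqrt(p) (R(p) = sqrt(2*p) = sqrt(2)*sqrt(p))
A = -48905*sqrt(58)/116 ≈ -3210.8
A - (-1)*28310 = -48905*sqrt(58)/116 - (-1)*28310 = -48905*sqrt(58)/116 - 1*(-28310) = -48905*sqrt(58)/116 + 28310 = 28310 - 48905*sqrt(58)/116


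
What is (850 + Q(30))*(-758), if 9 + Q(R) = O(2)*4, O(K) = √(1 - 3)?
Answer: -637478 - 3032*I*√2 ≈ -6.3748e+5 - 4287.9*I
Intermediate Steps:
O(K) = I*√2 (O(K) = √(-2) = I*√2)
Q(R) = -9 + 4*I*√2 (Q(R) = -9 + (I*√2)*4 = -9 + 4*I*√2)
(850 + Q(30))*(-758) = (850 + (-9 + 4*I*√2))*(-758) = (841 + 4*I*√2)*(-758) = -637478 - 3032*I*√2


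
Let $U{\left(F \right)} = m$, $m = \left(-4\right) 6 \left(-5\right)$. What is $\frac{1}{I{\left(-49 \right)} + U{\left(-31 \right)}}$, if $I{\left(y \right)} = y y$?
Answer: $\frac{1}{2521} \approx 0.00039667$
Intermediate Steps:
$I{\left(y \right)} = y^{2}$
$m = 120$ ($m = \left(-24\right) \left(-5\right) = 120$)
$U{\left(F \right)} = 120$
$\frac{1}{I{\left(-49 \right)} + U{\left(-31 \right)}} = \frac{1}{\left(-49\right)^{2} + 120} = \frac{1}{2401 + 120} = \frac{1}{2521}$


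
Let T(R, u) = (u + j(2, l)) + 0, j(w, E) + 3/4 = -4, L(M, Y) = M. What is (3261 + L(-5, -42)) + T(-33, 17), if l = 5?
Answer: 13073/4 ≈ 3268.3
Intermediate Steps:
j(w, E) = -19/4 (j(w, E) = -¾ - 4 = -19/4)
T(R, u) = -19/4 + u (T(R, u) = (u - 19/4) + 0 = (-19/4 + u) + 0 = -19/4 + u)
(3261 + L(-5, -42)) + T(-33, 17) = (3261 - 5) + (-19/4 + 17) = 3256 + 49/4 = 13073/4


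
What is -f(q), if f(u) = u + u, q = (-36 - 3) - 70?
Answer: 218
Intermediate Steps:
q = -109 (q = -39 - 70 = -109)
f(u) = 2*u
-f(q) = -2*(-109) = -1*(-218) = 218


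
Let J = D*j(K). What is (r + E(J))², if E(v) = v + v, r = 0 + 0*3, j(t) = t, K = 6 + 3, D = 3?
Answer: 2916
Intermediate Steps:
K = 9
J = 27 (J = 3*9 = 27)
r = 0 (r = 0 + 0 = 0)
E(v) = 2*v
(r + E(J))² = (0 + 2*27)² = (0 + 54)² = 54² = 2916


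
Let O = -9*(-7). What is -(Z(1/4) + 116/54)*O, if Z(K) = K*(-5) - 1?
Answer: 77/12 ≈ 6.4167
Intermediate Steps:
O = 63
Z(K) = -1 - 5*K (Z(K) = -5*K - 1 = -1 - 5*K)
-(Z(1/4) + 116/54)*O = -((-1 - 5/4) + 116/54)*63 = -((-1 - 5*1/4) + 116*(1/54))*63 = -((-1 - 5/4) + 58/27)*63 = -(-9/4 + 58/27)*63 = -(-11)*63/108 = -1*(-77/12) = 77/12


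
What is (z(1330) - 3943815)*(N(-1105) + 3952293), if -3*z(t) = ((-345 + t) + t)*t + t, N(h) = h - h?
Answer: -19645168778475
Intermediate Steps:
N(h) = 0
z(t) = -t/3 - t*(-345 + 2*t)/3 (z(t) = -(((-345 + t) + t)*t + t)/3 = -((-345 + 2*t)*t + t)/3 = -(t*(-345 + 2*t) + t)/3 = -(t + t*(-345 + 2*t))/3 = -t/3 - t*(-345 + 2*t)/3)
(z(1330) - 3943815)*(N(-1105) + 3952293) = ((⅔)*1330*(172 - 1*1330) - 3943815)*(0 + 3952293) = ((⅔)*1330*(172 - 1330) - 3943815)*3952293 = ((⅔)*1330*(-1158) - 3943815)*3952293 = (-1026760 - 3943815)*3952293 = -4970575*3952293 = -19645168778475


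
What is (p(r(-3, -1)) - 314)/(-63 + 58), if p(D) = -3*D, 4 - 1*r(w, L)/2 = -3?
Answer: 356/5 ≈ 71.200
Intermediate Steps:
r(w, L) = 14 (r(w, L) = 8 - 2*(-3) = 8 + 6 = 14)
(p(r(-3, -1)) - 314)/(-63 + 58) = (-3*14 - 314)/(-63 + 58) = (-42 - 314)/(-5) = -356*(-⅕) = 356/5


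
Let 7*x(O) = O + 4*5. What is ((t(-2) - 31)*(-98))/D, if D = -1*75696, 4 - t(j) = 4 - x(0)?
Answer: -1379/37848 ≈ -0.036435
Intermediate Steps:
x(O) = 20/7 + O/7 (x(O) = (O + 4*5)/7 = (O + 20)/7 = (20 + O)/7 = 20/7 + O/7)
t(j) = 20/7 (t(j) = 4 - (4 - (20/7 + (⅐)*0)) = 4 - (4 - (20/7 + 0)) = 4 - (4 - 1*20/7) = 4 - (4 - 20/7) = 4 - 1*8/7 = 4 - 8/7 = 20/7)
D = -75696
((t(-2) - 31)*(-98))/D = ((20/7 - 31)*(-98))/(-75696) = -197/7*(-98)*(-1/75696) = 2758*(-1/75696) = -1379/37848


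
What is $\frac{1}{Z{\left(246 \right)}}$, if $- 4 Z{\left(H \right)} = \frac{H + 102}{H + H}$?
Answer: $- \frac{164}{29} \approx -5.6552$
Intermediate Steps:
$Z{\left(H \right)} = - \frac{102 + H}{8 H}$ ($Z{\left(H \right)} = - \frac{\left(H + 102\right) \frac{1}{H + H}}{4} = - \frac{\left(102 + H\right) \frac{1}{2 H}}{4} = - \frac{\frac{1}{2} \frac{1}{H} \left(102 + H\right)}{4} = - \frac{102 + H}{8 H}$)
$\frac{1}{Z{\left(246 \right)}} = \frac{1}{\frac{1}{8} \cdot \frac{1}{246} \left(-102 - 246\right)} = \frac{1}{\frac{1}{8} \cdot \frac{1}{246} \left(-348\right)} = \frac{1}{- \frac{29}{164}} = - \frac{164}{29}$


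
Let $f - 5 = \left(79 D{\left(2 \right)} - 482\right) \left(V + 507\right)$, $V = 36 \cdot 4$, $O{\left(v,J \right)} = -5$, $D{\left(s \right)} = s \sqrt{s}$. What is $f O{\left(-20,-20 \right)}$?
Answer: $1568885 - 514290 \sqrt{2} \approx 8.4157 \cdot 10^{5}$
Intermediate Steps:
$D{\left(s \right)} = s^{\frac{3}{2}}$
$V = 144$
$f = -313777 + 102858 \sqrt{2}$ ($f = 5 + \left(79 \cdot 2^{\frac{3}{2}} - 482\right) \left(144 + 507\right) = 5 + \left(79 \cdot 2 \sqrt{2} - 482\right) 651 = 5 + \left(158 \sqrt{2} - 482\right) 651 = 5 + \left(-482 + 158 \sqrt{2}\right) 651 = 5 - \left(313782 - 102858 \sqrt{2}\right) = -313777 + 102858 \sqrt{2} \approx -1.6831 \cdot 10^{5}$)
$f O{\left(-20,-20 \right)} = \left(-313777 + 102858 \sqrt{2}\right) \left(-5\right) = 1568885 - 514290 \sqrt{2}$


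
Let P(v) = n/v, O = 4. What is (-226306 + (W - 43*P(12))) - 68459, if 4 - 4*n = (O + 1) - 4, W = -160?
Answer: -4718843/16 ≈ -2.9493e+5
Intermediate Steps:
n = ¾ (n = 1 - ((4 + 1) - 4)/4 = 1 - (5 - 4)/4 = 1 - ¼*1 = 1 - ¼ = ¾ ≈ 0.75000)
P(v) = 3/(4*v)
(-226306 + (W - 43*P(12))) - 68459 = (-226306 + (-160 - 129/(4*12))) - 68459 = (-226306 + (-160 - 43*1/16)) - 68459 = (-226306 + (-160 - 43/16)) - 68459 = (-226306 - 2603/16) - 68459 = -3623499/16 - 68459 = -4718843/16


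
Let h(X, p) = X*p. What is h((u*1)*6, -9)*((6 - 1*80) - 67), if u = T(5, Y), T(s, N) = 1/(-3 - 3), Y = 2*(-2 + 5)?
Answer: -1269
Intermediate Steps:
Y = 6 (Y = 2*3 = 6)
T(s, N) = -⅙ (T(s, N) = 1/(-6) = -⅙)
u = -⅙ ≈ -0.16667
h((u*1)*6, -9)*((6 - 1*80) - 67) = ((-⅙*1*6)*(-9))*((6 - 1*80) - 67) = (-⅙*6*(-9))*((6 - 80) - 67) = (-1*(-9))*(-74 - 67) = 9*(-141) = -1269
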